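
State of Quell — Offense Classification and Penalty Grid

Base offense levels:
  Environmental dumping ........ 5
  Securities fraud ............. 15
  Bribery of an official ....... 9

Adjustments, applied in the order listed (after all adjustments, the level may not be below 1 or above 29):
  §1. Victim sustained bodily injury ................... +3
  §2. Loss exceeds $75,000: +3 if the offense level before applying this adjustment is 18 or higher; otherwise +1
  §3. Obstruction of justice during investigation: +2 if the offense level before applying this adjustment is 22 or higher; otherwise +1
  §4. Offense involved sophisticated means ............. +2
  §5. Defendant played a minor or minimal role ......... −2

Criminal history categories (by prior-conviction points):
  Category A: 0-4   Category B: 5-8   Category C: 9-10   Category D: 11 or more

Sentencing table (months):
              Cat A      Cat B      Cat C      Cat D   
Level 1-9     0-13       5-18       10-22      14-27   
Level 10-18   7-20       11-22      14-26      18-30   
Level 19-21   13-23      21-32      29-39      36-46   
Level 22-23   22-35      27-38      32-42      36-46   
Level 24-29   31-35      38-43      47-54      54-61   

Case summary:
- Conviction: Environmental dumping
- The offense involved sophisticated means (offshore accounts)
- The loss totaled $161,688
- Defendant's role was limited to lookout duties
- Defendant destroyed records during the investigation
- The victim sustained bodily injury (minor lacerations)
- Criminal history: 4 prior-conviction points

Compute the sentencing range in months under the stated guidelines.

7-20 months

Base offense level for environmental dumping: 5.
§1 applies: 5 + 3 = 8.
§2 applies (level before this adjustment is 8 < 18, so +1): 8 + 1 = 9.
§3 applies (level before this adjustment is 9 < 22, so +1): 9 + 1 = 10.
§4 applies: 10 + 2 = 12.
§5 applies: 12 − 2 = 10.
Final offense level: 10.
Criminal history: 4 prior points → Category A (0-4).
Level 10 falls in the 10-18 band.
Grid: Level 10-18 × Category A = 7-20 months.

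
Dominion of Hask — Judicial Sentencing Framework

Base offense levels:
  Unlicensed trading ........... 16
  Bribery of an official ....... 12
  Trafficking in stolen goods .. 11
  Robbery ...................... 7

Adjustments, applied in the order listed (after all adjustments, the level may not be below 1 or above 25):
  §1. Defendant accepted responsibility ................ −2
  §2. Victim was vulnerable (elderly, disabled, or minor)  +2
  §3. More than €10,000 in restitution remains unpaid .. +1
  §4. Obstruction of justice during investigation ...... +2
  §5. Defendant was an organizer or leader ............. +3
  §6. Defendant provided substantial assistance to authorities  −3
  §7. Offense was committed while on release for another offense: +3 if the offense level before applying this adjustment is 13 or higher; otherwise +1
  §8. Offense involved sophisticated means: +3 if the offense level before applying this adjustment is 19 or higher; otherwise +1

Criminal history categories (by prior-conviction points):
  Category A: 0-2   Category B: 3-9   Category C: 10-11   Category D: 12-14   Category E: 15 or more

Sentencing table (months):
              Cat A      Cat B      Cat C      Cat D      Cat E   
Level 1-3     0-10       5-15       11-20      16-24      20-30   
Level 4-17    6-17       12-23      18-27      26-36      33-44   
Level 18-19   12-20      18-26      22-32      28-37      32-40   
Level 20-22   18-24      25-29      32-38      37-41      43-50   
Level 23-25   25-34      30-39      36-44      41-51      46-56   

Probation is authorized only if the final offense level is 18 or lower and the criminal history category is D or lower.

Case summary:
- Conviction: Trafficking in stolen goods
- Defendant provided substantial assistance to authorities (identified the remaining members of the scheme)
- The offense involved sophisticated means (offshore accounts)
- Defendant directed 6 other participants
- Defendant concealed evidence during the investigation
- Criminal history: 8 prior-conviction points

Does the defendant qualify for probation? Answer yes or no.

Base offense level for trafficking in stolen goods: 11.
§1 does not apply.
§4 applies: 11 + 2 = 13.
§5 applies: 13 + 3 = 16.
§6 applies: 16 − 3 = 13.
§8 applies (level before this adjustment is 13 < 19, so +1): 13 + 1 = 14.
Final offense level: 14.
Criminal history: 8 prior points → Category B (3-9).
Level 14 falls in the 4-17 band.
Grid: Level 4-17 × Category B = 12-23 months.
Probation check: level 14 ≤ 18 and category B ≤ D → eligible.

Yes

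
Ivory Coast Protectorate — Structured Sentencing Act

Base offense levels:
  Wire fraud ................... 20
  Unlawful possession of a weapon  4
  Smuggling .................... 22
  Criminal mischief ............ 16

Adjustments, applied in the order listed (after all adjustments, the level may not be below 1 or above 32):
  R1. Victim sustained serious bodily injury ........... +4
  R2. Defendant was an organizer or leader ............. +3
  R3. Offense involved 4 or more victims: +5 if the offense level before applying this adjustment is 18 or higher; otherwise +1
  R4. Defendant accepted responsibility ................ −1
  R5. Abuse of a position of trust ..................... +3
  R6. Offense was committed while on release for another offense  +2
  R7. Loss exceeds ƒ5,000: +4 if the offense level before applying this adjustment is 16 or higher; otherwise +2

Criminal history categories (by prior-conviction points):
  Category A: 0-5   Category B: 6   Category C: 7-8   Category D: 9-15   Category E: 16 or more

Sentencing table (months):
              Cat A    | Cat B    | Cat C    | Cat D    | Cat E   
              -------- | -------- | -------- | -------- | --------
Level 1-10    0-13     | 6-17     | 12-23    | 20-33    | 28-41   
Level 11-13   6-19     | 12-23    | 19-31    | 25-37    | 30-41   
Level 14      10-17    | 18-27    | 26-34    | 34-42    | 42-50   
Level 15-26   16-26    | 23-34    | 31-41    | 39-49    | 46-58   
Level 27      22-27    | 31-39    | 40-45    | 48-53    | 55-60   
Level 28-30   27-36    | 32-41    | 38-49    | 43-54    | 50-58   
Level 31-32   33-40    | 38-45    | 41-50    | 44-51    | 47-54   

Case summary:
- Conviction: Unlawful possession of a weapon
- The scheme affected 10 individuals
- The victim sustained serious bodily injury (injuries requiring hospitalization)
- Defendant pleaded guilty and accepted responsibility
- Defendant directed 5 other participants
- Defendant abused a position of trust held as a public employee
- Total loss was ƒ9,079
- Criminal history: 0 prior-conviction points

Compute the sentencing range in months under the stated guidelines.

Base offense level for unlawful possession of a weapon: 4.
R1 applies: 4 + 4 = 8.
R2 applies: 8 + 3 = 11.
R3 applies (level before this adjustment is 11 < 18, so +1): 11 + 1 = 12.
R4 applies: 12 − 1 = 11.
R5 applies: 11 + 3 = 14.
R6 does not apply.
R7 applies (level before this adjustment is 14 < 16, so +2): 14 + 2 = 16.
Final offense level: 16.
Criminal history: 0 prior points → Category A (0-5).
Level 16 falls in the 15-26 band.
Grid: Level 15-26 × Category A = 16-26 months.

16-26 months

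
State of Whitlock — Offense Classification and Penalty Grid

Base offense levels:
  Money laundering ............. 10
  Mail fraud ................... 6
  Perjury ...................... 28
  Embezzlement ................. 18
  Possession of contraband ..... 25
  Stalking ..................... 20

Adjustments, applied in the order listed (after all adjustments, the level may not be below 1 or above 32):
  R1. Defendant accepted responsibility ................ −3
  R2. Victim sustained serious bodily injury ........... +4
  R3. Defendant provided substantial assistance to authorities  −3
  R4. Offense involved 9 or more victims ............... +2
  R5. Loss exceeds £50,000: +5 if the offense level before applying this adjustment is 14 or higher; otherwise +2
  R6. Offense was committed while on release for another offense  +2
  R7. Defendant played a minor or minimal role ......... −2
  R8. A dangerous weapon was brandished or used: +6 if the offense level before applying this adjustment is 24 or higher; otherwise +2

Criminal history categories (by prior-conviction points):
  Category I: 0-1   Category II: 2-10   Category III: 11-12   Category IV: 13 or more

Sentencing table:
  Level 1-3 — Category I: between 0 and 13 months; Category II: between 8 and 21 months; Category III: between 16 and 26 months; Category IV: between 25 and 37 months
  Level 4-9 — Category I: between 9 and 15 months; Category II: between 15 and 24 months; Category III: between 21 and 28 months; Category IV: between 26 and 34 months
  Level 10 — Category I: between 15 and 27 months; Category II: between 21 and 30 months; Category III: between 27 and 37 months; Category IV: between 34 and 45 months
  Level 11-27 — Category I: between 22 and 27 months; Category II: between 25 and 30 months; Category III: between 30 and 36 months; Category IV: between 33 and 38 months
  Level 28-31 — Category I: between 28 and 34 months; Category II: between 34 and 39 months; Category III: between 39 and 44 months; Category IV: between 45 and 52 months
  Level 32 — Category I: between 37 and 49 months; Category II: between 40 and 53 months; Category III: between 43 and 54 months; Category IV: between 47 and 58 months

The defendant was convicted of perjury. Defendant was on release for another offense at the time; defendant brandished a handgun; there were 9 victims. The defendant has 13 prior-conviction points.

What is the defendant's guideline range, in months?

47-58 months

Base offense level for perjury: 28.
R1 does not apply.
R2 does not apply.
R4 applies: 28 + 2 = 30.
R6 applies: 30 + 2 = 32.
R7 does not apply.
R8 applies (level before this adjustment is 32 ≥ 24, so +6): 32 + 6 = 38.
Level 38 exceeds the maximum of 32; capped at 32.
Final offense level: 32.
Criminal history: 13 prior points → Category IV (13+).
Level 32 falls in the 32 band.
Grid: Level 32 × Category IV = 47-58 months.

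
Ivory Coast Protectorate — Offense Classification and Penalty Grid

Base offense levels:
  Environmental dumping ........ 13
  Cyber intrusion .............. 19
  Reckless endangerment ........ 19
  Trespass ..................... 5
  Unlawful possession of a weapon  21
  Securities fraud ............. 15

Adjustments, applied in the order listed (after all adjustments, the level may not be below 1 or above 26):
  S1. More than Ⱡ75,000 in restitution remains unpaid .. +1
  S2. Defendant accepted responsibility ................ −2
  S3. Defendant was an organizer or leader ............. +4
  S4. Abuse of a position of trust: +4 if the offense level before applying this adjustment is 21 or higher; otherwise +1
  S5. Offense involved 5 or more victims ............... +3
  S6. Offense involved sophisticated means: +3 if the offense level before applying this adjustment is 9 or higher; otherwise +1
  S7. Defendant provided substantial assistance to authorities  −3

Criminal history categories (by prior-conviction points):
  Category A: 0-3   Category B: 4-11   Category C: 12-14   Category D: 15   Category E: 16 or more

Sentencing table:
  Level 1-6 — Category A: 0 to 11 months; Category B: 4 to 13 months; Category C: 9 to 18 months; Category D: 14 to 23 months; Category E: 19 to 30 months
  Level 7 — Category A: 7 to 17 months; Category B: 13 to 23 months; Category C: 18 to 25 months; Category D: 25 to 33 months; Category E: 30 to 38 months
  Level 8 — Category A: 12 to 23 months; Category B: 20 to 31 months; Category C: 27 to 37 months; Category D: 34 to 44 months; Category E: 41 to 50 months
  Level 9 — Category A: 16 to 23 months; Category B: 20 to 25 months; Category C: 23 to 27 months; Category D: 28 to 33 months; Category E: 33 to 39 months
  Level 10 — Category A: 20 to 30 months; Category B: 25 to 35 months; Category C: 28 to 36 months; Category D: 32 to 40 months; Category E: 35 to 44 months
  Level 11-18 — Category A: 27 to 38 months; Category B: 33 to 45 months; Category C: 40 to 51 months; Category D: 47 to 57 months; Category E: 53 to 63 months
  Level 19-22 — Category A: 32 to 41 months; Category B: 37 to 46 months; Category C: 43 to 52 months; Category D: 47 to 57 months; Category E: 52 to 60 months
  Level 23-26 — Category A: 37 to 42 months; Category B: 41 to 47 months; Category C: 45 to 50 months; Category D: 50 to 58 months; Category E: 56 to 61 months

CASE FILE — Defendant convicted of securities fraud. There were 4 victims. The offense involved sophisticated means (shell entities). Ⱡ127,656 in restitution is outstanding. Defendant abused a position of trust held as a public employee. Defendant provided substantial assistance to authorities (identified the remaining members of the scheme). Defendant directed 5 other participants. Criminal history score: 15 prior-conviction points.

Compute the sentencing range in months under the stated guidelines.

Base offense level for securities fraud: 15.
S1 applies: 15 + 1 = 16.
S3 applies: 16 + 4 = 20.
S4 applies (level before this adjustment is 20 < 21, so +1): 20 + 1 = 21.
S5 does not apply.
S6 applies (level before this adjustment is 21 ≥ 9, so +3): 21 + 3 = 24.
S7 applies: 24 − 3 = 21.
Final offense level: 21.
Criminal history: 15 prior points → Category D (15).
Level 21 falls in the 19-22 band.
Grid: Level 19-22 × Category D = 47-57 months.

47-57 months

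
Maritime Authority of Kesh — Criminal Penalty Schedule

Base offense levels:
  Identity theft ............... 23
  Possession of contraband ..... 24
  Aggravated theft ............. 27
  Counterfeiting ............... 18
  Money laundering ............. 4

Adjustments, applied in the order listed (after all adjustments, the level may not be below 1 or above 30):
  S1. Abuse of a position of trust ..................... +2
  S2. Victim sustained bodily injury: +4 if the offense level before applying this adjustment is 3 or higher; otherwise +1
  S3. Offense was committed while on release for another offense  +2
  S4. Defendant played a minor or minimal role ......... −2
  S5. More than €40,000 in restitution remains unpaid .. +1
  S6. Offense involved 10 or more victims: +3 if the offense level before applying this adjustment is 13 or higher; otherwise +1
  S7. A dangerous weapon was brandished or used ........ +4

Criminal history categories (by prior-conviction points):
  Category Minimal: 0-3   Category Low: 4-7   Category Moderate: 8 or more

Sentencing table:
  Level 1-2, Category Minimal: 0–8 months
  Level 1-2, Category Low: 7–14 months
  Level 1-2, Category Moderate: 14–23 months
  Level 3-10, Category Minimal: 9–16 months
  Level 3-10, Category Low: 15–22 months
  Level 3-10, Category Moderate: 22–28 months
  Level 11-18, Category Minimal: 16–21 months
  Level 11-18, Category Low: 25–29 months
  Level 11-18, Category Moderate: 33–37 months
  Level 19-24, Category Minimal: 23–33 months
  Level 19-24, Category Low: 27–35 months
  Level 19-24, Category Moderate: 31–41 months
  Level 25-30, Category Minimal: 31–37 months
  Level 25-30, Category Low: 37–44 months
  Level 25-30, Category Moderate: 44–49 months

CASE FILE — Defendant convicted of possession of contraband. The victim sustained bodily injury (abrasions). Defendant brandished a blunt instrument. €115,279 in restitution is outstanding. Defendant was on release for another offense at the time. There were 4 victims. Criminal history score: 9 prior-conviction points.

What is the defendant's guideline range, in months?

44-49 months

Base offense level for possession of contraband: 24.
S2 applies (level before this adjustment is 24 ≥ 3, so +4): 24 + 4 = 28.
S3 applies: 28 + 2 = 30.
S5 applies: 30 + 1 = 31.
S7 applies: 31 + 4 = 35.
Level 35 exceeds the maximum of 30; capped at 30.
Final offense level: 30.
Criminal history: 9 prior points → Category Moderate (8+).
Level 30 falls in the 25-30 band.
Grid: Level 25-30 × Category Moderate = 44-49 months.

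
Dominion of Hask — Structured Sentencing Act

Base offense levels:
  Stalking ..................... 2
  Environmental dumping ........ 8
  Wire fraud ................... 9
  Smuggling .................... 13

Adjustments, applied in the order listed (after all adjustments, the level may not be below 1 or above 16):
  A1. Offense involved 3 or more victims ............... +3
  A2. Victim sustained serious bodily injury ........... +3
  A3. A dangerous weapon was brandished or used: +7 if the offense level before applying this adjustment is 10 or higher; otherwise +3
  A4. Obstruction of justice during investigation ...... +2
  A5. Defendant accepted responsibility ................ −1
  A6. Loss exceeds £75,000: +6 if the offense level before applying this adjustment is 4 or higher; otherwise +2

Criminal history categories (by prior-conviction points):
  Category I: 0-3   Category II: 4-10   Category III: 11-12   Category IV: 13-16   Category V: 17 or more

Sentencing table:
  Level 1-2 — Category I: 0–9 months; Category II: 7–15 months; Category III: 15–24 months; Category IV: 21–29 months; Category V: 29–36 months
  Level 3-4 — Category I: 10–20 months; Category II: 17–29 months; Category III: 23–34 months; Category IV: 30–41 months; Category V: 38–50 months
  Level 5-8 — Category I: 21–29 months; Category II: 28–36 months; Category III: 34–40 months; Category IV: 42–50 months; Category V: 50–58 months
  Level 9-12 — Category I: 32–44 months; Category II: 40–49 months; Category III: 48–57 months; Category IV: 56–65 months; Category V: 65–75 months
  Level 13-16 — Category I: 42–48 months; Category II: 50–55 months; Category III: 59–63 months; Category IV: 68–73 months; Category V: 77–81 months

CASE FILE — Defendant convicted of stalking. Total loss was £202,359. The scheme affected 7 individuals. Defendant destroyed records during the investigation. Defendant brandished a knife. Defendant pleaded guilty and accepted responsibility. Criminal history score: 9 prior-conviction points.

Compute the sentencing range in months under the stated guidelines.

Base offense level for stalking: 2.
A1 applies: 2 + 3 = 5.
A3 applies (level before this adjustment is 5 < 10, so +3): 5 + 3 = 8.
A4 applies: 8 + 2 = 10.
A5 applies: 10 − 1 = 9.
A6 applies (level before this adjustment is 9 ≥ 4, so +6): 9 + 6 = 15.
Final offense level: 15.
Criminal history: 9 prior points → Category II (4-10).
Level 15 falls in the 13-16 band.
Grid: Level 13-16 × Category II = 50-55 months.

50-55 months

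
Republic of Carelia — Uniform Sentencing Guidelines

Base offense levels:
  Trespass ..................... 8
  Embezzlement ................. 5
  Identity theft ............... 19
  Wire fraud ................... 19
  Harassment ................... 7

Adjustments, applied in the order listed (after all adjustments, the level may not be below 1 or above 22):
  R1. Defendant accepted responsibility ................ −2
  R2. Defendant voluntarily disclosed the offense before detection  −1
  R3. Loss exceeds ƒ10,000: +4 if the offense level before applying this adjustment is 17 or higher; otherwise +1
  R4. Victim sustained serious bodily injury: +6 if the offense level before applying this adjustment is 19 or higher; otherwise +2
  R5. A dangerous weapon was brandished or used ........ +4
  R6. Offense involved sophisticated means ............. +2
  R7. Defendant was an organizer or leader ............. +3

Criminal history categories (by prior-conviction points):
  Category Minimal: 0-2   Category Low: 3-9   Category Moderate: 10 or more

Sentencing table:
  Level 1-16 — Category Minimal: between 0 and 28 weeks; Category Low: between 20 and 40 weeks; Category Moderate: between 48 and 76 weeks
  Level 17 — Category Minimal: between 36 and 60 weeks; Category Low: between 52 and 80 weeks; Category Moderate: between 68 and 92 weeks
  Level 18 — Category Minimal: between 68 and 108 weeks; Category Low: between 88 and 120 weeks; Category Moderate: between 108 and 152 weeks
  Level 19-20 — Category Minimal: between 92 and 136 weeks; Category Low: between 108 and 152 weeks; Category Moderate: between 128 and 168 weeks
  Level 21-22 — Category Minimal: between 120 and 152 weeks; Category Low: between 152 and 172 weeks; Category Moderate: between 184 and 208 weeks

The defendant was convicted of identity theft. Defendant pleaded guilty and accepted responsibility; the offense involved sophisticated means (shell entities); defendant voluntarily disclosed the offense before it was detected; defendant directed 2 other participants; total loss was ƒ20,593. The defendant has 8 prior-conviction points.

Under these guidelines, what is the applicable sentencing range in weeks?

152-172 weeks

Base offense level for identity theft: 19.
R1 applies: 19 − 2 = 17.
R2 applies: 17 − 1 = 16.
R3 applies (level before this adjustment is 16 < 17, so +1): 16 + 1 = 17.
R4 does not apply.
R5 does not apply.
R6 applies: 17 + 2 = 19.
R7 applies: 19 + 3 = 22.
Final offense level: 22.
Criminal history: 8 prior points → Category Low (3-9).
Level 22 falls in the 21-22 band.
Grid: Level 21-22 × Category Low = 152-172 weeks.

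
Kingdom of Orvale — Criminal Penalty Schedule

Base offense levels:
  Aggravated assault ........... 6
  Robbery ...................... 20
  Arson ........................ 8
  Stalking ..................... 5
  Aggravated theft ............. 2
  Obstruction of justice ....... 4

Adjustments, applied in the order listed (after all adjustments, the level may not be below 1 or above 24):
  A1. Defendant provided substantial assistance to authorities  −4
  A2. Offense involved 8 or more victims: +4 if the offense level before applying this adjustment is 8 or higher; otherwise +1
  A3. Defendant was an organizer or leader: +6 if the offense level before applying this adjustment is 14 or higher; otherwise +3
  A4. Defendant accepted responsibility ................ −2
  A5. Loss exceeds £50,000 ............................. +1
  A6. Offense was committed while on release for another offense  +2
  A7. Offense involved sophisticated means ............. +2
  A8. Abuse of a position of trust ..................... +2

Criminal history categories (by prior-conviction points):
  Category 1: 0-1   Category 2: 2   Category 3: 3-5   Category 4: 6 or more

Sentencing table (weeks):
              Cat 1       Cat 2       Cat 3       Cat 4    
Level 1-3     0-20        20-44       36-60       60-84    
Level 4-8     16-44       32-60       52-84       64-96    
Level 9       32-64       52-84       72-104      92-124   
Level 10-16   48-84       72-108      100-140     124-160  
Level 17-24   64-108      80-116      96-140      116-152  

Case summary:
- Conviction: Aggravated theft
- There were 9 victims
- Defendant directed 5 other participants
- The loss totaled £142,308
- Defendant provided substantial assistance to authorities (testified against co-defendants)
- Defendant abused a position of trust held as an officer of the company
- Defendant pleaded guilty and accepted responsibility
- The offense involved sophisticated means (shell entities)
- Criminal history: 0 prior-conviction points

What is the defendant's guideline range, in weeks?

Base offense level for aggravated theft: 2.
A1 applies: 2 − 4 = -2.
A2 applies (level before this adjustment is -2 < 8, so +1): -2 + 1 = -1.
A3 applies (level before this adjustment is -1 < 14, so +3): -1 + 3 = 2.
A4 applies: 2 − 2 = 0.
A5 applies: 0 + 1 = 1.
A7 applies: 1 + 2 = 3.
A8 applies: 3 + 2 = 5.
Final offense level: 5.
Criminal history: 0 prior points → Category 1 (0-1).
Level 5 falls in the 4-8 band.
Grid: Level 4-8 × Category 1 = 16-44 weeks.

16-44 weeks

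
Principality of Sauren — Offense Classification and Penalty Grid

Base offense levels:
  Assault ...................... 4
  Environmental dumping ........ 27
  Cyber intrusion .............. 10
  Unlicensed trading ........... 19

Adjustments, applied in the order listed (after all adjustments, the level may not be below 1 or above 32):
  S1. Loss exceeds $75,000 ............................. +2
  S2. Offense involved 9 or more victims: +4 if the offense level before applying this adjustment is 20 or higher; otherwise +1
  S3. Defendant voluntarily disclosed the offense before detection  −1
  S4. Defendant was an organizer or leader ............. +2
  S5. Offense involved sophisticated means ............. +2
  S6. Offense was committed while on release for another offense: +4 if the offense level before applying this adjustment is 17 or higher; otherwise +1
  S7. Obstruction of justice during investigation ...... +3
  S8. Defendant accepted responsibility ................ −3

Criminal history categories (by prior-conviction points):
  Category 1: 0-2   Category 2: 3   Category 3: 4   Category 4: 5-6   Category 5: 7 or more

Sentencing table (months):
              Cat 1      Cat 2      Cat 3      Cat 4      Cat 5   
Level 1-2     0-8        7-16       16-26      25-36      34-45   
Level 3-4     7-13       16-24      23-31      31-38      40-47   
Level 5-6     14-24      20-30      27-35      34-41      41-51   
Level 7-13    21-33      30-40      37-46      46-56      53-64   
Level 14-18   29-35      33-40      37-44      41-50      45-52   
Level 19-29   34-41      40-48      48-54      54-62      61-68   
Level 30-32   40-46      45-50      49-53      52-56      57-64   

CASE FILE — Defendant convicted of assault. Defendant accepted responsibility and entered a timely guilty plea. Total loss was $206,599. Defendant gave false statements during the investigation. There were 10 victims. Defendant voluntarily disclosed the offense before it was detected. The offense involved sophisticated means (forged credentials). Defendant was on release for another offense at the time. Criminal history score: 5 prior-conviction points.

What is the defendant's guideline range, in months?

46-56 months

Base offense level for assault: 4.
S1 applies: 4 + 2 = 6.
S2 applies (level before this adjustment is 6 < 20, so +1): 6 + 1 = 7.
S3 applies: 7 − 1 = 6.
S5 applies: 6 + 2 = 8.
S6 applies (level before this adjustment is 8 < 17, so +1): 8 + 1 = 9.
S7 applies: 9 + 3 = 12.
S8 applies: 12 − 3 = 9.
Final offense level: 9.
Criminal history: 5 prior points → Category 4 (5-6).
Level 9 falls in the 7-13 band.
Grid: Level 7-13 × Category 4 = 46-56 months.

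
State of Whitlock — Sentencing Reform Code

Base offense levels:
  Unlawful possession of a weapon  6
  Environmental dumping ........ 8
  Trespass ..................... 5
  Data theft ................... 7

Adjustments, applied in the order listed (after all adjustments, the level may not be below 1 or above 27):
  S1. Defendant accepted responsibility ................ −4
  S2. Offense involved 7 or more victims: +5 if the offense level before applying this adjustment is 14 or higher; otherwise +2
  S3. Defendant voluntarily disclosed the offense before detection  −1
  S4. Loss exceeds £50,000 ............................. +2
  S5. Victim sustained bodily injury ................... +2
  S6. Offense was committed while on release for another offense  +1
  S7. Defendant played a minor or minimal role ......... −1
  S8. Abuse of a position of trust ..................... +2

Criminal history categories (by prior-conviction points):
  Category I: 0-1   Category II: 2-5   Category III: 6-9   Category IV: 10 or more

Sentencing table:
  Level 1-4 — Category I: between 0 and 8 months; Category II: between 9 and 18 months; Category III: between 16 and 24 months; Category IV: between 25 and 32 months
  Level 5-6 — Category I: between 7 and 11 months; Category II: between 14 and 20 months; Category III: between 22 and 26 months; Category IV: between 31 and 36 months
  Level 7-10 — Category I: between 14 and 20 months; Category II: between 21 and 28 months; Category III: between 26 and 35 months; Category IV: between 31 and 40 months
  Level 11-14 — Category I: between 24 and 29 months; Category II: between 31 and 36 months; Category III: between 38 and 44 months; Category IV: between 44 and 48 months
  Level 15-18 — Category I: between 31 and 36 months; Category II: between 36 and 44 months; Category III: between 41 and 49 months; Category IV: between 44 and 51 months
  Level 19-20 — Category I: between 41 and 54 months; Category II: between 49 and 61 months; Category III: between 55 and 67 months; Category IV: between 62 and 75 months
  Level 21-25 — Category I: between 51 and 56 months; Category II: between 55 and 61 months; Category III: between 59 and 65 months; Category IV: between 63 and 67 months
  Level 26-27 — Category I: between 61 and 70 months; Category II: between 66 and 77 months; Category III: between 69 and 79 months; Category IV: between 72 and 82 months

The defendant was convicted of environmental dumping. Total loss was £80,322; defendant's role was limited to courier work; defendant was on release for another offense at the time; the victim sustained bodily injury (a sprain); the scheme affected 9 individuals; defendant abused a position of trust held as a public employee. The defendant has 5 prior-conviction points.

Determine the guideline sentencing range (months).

Base offense level for environmental dumping: 8.
S1 does not apply.
S2 applies (level before this adjustment is 8 < 14, so +2): 8 + 2 = 10.
S3 does not apply.
S4 applies: 10 + 2 = 12.
S5 applies: 12 + 2 = 14.
S6 applies: 14 + 1 = 15.
S7 applies: 15 − 1 = 14.
S8 applies: 14 + 2 = 16.
Final offense level: 16.
Criminal history: 5 prior points → Category II (2-5).
Level 16 falls in the 15-18 band.
Grid: Level 15-18 × Category II = 36-44 months.

36-44 months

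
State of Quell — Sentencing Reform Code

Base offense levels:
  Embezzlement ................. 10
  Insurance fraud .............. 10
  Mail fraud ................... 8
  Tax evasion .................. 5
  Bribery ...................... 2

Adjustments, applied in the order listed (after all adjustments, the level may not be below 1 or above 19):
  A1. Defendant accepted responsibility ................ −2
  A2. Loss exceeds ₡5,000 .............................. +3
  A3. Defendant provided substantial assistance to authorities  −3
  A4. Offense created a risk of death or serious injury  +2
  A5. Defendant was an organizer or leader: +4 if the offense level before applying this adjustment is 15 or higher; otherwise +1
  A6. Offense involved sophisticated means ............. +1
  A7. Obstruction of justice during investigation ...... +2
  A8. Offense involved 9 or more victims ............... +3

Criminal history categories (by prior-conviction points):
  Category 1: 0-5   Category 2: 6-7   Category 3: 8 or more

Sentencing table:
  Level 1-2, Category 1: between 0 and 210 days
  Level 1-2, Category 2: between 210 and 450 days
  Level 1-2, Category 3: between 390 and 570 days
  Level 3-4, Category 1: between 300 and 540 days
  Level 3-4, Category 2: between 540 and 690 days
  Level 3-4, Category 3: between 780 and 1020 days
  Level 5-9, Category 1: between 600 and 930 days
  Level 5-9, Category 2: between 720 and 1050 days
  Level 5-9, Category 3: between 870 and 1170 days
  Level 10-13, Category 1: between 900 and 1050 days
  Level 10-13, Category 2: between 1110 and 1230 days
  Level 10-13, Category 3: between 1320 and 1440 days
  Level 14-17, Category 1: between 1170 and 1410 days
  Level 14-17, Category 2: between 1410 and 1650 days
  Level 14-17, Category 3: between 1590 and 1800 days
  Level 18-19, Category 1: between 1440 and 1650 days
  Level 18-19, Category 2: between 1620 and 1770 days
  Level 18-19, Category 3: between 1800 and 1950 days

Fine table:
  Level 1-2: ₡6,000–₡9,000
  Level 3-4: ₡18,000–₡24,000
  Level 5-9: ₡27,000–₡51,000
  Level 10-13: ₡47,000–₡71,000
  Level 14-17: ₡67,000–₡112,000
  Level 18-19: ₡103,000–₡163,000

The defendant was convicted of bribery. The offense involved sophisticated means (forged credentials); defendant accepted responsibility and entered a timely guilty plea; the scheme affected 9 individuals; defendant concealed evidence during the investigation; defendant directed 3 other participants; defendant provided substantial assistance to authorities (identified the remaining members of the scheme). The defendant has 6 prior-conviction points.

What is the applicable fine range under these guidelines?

Base offense level for bribery: 2.
A1 applies: 2 − 2 = 0.
A2 does not apply.
A3 applies: 0 − 3 = -3.
A5 applies (level before this adjustment is -3 < 15, so +1): -3 + 1 = -2.
A6 applies: -2 + 1 = -1.
A7 applies: -1 + 2 = 1.
A8 applies: 1 + 3 = 4.
Final offense level: 4.
Level 4 falls in the 3-4 band.
Fine table: Level 3-4 → ₡18,000–₡24,000.

₡18,000–₡24,000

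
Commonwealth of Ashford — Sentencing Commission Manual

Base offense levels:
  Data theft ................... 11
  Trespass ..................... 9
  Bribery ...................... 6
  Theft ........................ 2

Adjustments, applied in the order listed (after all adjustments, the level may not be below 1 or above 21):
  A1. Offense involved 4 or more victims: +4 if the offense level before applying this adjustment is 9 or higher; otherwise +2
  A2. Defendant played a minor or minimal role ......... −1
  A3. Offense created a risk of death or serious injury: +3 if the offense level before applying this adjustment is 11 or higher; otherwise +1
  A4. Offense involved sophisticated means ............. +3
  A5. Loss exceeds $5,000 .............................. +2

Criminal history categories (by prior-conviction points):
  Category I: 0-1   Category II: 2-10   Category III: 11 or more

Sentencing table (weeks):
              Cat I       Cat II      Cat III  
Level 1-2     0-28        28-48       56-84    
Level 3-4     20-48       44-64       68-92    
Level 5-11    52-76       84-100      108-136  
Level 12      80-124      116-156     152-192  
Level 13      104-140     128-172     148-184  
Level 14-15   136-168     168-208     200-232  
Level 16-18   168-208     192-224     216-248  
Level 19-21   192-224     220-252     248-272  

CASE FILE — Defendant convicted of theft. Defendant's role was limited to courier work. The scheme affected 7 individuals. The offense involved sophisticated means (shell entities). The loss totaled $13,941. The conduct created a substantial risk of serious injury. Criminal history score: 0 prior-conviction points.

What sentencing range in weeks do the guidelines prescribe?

Base offense level for theft: 2.
A1 applies (level before this adjustment is 2 < 9, so +2): 2 + 2 = 4.
A2 applies: 4 − 1 = 3.
A3 applies (level before this adjustment is 3 < 11, so +1): 3 + 1 = 4.
A4 applies: 4 + 3 = 7.
A5 applies: 7 + 2 = 9.
Final offense level: 9.
Criminal history: 0 prior points → Category I (0-1).
Level 9 falls in the 5-11 band.
Grid: Level 5-11 × Category I = 52-76 weeks.

52-76 weeks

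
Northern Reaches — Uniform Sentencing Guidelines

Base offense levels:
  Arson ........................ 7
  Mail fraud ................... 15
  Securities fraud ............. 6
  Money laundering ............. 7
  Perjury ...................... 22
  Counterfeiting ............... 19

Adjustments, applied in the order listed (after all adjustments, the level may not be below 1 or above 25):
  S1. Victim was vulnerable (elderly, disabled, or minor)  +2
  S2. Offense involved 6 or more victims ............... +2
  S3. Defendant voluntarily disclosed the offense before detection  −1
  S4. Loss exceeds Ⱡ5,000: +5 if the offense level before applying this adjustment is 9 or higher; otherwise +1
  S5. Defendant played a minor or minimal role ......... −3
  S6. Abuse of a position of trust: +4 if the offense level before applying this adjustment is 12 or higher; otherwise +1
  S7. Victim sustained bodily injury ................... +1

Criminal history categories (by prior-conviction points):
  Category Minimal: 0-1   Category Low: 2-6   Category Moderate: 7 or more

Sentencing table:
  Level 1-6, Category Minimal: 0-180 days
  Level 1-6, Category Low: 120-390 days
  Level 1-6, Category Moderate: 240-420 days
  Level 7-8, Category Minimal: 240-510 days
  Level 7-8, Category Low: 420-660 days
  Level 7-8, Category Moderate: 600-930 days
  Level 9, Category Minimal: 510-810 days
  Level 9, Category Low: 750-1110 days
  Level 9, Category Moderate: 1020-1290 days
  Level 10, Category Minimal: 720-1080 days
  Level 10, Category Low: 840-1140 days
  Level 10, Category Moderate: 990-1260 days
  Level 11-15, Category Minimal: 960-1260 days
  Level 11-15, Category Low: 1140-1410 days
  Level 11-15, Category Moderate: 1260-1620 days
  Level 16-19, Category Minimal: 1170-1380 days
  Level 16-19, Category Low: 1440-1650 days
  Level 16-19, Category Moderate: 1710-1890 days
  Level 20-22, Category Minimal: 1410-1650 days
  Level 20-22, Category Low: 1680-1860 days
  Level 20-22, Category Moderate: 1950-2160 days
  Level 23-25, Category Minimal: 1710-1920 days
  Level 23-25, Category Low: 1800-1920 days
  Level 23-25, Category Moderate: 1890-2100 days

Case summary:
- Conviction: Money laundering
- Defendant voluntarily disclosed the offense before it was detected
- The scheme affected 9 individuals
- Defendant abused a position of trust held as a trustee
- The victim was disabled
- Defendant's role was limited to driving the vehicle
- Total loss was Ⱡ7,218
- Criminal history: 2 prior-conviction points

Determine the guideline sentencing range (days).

1440-1650 days

Base offense level for money laundering: 7.
S1 applies: 7 + 2 = 9.
S2 applies: 9 + 2 = 11.
S3 applies: 11 − 1 = 10.
S4 applies (level before this adjustment is 10 ≥ 9, so +5): 10 + 5 = 15.
S5 applies: 15 − 3 = 12.
S6 applies (level before this adjustment is 12 ≥ 12, so +4): 12 + 4 = 16.
S7 does not apply.
Final offense level: 16.
Criminal history: 2 prior points → Category Low (2-6).
Level 16 falls in the 16-19 band.
Grid: Level 16-19 × Category Low = 1440-1650 days.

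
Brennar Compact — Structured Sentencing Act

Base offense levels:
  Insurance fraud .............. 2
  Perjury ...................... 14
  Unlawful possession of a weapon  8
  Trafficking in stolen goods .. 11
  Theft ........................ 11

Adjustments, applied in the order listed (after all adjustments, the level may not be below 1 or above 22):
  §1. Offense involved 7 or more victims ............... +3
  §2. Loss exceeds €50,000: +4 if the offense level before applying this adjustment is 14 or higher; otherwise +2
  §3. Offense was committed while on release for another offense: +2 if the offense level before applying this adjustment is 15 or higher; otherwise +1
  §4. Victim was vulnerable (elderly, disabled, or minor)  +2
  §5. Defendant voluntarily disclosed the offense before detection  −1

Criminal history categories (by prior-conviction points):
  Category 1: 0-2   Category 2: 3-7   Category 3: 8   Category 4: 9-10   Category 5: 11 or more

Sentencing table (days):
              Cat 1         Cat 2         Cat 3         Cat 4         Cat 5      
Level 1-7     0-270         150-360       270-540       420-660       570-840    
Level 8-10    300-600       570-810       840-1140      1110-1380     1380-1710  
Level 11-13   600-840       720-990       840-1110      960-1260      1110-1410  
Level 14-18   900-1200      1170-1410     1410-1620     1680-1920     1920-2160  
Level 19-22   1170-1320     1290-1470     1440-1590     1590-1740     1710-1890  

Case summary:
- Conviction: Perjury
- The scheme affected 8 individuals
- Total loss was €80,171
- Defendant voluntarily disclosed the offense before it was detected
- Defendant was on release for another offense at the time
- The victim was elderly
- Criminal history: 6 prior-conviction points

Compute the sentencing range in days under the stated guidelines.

1290-1470 days

Base offense level for perjury: 14.
§1 applies: 14 + 3 = 17.
§2 applies (level before this adjustment is 17 ≥ 14, so +4): 17 + 4 = 21.
§3 applies (level before this adjustment is 21 ≥ 15, so +2): 21 + 2 = 23.
§4 applies: 23 + 2 = 25.
§5 applies: 25 − 1 = 24.
Level 24 exceeds the maximum of 22; capped at 22.
Final offense level: 22.
Criminal history: 6 prior points → Category 2 (3-7).
Level 22 falls in the 19-22 band.
Grid: Level 19-22 × Category 2 = 1290-1470 days.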